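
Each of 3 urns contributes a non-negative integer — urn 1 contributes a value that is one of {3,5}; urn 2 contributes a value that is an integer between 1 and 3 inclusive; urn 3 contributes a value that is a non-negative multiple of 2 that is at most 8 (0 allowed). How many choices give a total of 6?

The generating function for the choices is (q³ + q⁵)·(q + q² + q³)·(1 + q² + q⁴ + q⁶ + q⁸); the count is [q⁶].
(q³ + q⁵) has coefficients 0,0,0,1,0,1 for degrees 0…5.
(q + q² + q³) has coefficients 0,1,1,1,0,0,0 for degrees 0…6.
Finally multiplying by (1 + q² + q⁴ + q⁶ + q⁸), the product of all factors after the first has coefficients 0,1,1,2,1,2,1 for degrees 0…6.
[q⁶] = 1·2 + 1·1 = 3.

3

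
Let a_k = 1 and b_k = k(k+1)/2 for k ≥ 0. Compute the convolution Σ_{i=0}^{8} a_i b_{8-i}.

120

The convolution is the x^8 coefficient of A(x)B(x).
Σ = 1·36 + 1·28 + 1·21 + 1·15 + 1·10 + 1·6 + 1·3 + 1·1 + 1·0 = 120.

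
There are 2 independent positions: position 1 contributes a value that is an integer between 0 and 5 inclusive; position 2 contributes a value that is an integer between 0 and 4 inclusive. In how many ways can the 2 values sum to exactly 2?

The generating function for the choices is (1 + y + y^2 + y^3 + y^4 + y^5)·(1 + y + y^2 + y^3 + y^4); the count is [y^2].
(1 + y + y^2 + y^3 + y^4 + y^5) has coefficients 1,1,1 for degrees 0…2.
(1 + y + y^2 + y^3 + y^4) has coefficients 1,1,1 for degrees 0…2.
[y^2] = 1·1 + 1·1 + 1·1 = 3.

3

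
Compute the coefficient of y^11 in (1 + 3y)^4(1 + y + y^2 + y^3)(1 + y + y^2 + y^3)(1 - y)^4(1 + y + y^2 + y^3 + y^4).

138

(1 + 3y)^4 has coefficients 1,12,54,108,81 for degrees 0…4.
(1 + y + y^2 + y^3) has coefficients 1,1,1,1,0,0,0,0,0,0,0,0 for degrees 0…11.
Multiplying by (1 + y + y^2 + y^3) gives running coefficients 1,2,3,4,3,2,1,0,0,0,0,0 for degrees 0…11.
Multiplying by (1 - y)^4 gives running coefficients 1,-2,1,0,-2,4,-2,0,1,-2,1,0 for degrees 0…11.
Finally multiplying by (1 + y + y^2 + y^3 + y^4), the product of all factors after the first has coefficients 1,-1,0,0,-2,1,1,0,1,1,-2,0 for degrees 0…11.
[y^11] = 1·0 + 12·(-2) + 54·1 + 108·1 + 81·0 = 138.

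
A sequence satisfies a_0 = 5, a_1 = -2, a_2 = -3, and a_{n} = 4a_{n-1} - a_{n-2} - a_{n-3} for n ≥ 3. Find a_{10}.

-131173

The ordinary generating function has denominator 1 - 4q + q^2 + q^3.
Iterating the recurrence: a_0,…,a_{10} = 5, -2, -3, -15, -55, -202, -738, -2695, -9840, -35927, -131173.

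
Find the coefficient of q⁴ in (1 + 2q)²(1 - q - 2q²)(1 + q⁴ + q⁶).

(1 + 2q)² has coefficients 1,4,4 for degrees 0…2.
(1 - q - 2q²) has coefficients 1,-1,-2,0,0 for degrees 0…4.
Finally multiplying by (1 + q⁴ + q⁶), the product of all factors after the first has coefficients 1,-1,-2,0,1 for degrees 0…4.
[q⁴] = 1·1 + 4·0 + 4·(-2) = -7.

-7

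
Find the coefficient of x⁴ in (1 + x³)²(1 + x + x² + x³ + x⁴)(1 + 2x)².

(1 + x³)² has coefficients 1,0,0,2,0 for degrees 0…4.
(1 + x + x² + x³ + x⁴) has coefficients 1,1,1,1,1 for degrees 0…4.
Finally multiplying by (1 + 2x)², the product of all factors after the first has coefficients 1,5,9,9,9 for degrees 0…4.
[x⁴] = 1·9 + 2·5 = 19.

19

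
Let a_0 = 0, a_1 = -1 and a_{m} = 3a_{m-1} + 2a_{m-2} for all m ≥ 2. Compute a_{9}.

The ordinary generating function has denominator 1 - 3t - 2t^2.
Iterating the recurrence: a_0,…,a_{9} = 0, -1, -3, -11, -39, -139, -495, -1763, -6279, -22363.

-22363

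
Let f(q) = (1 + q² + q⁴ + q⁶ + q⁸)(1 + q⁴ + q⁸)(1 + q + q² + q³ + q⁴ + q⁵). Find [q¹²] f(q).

7

(1 + q² + q⁴ + q⁶ + q⁸) has coefficients 1,0,1,0,1,0,1,0,1 for degrees 0…8.
(1 + q⁴ + q⁸) has coefficients 1,0,0,0,1,0,0,0,1,0,0,0,0 for degrees 0…12.
Finally multiplying by (1 + q + q² + q³ + q⁴ + q⁵), the product of all factors after the first has coefficients 1,1,1,1,2,2,1,1,2,2,1,1,1 for degrees 0…12.
[q¹²] = 1·1 + 1·1 + 1·2 + 1·1 + 1·2 = 7.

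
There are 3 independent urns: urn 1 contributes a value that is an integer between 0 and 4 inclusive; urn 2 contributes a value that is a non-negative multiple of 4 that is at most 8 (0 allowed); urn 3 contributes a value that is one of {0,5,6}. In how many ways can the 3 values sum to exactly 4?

The generating function for the choices is (1 + q + q^2 + q^3 + q^4)·(1 + q^4 + q^8)·(1 + q^5 + q^6); the count is [q^4].
(1 + q + q^2 + q^3 + q^4) has coefficients 1,1,1,1,1 for degrees 0…4.
(1 + q^4 + q^8) has coefficients 1,0,0,0,1 for degrees 0…4.
Finally multiplying by (1 + q^5 + q^6), the product of all factors after the first has coefficients 1,0,0,0,1 for degrees 0…4.
[q^4] = 1·1 + 1·0 + 1·0 + 1·0 + 1·1 = 2.

2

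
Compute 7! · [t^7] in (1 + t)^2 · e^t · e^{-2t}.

The EGF product rule gives c_7 = Σ_{k_1+k_2+k_3=7} C(7; k_1,k_2,k_3) · ∏ g_i(k_i), where (1+t)^2 gives the falling factorial (2)_k; e^t gives (1)^k; e^{-2t} gives (-2)^k.
g_1(k) for k = 0…7: 1, 2, 2, 0, 0, 0, 0, 0.
g_2(k) for k = 0…7: 1, 1, 1, 1, 1, 1, 1, 1.
g_3(k) for k = 0…7: 1, -2, 4, -8, 16, -32, 64, -128.
First combine the last two factors: h(k) = Σ_j C(k,j)·g_2(j)·g_3(k−j) for k = 0…7: 1, -1, 1, -1, 1, -1, 1, -1.
c_7 = Σ_k C(7,k)·g_1(k)·h(7−k) = 1·1·(-1) + 7·2·1 + 21·2·(-1) = −1 + 14 − 42 = -29.

-29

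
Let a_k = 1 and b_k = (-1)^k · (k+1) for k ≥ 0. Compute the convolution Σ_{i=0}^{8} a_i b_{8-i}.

This is [x^8] in the product of the two ordinary generating functions.
Σ = 1·9 + 1·(-8) + 1·7 + 1·(-6) + 1·5 + 1·(-4) + 1·3 + 1·(-2) + 1·1 = 5.

5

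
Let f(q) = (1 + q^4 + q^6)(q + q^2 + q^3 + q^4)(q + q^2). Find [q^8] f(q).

(1 + q^4 + q^6) has coefficients 1,0,0,0,1,0,1 for degrees 0…6.
(q + q^2 + q^3 + q^4) has coefficients 0,1,1,1,1,0,0,0,0 for degrees 0…8.
Finally multiplying by (q + q^2), the product of all factors after the first has coefficients 0,0,1,2,2,2,1,0,0 for degrees 0…8.
[q^8] = 1·0 + 1·2 + 1·1 = 3.

3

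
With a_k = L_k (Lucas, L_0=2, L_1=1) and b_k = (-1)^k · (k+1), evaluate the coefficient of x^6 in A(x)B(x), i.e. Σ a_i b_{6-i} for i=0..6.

This is [x^6] in the product of the two ordinary generating functions.
Σ = 2·7 + 1·(-6) + 3·5 + 4·(-4) + 7·3 + 11·(-2) + 18·1 = 24.

24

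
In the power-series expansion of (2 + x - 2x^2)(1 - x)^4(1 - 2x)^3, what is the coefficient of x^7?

232

(2 + x - 2x^2) has coefficients 2,1,-2 for degrees 0…2.
(1 - x)^4 has coefficients 1,-4,6,-4,1,0,0,0 for degrees 0…7.
Finally multiplying by (1 - 2x)^3, the product of all factors after the first has coefficients 1,-10,42,-96,129,-102,44,-8 for degrees 0…7.
[x^7] = 2·(-8) + 1·44 − 2·(-102) = 232.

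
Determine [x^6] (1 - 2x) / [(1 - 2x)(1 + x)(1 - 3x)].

Partial fractions give a closed form: a_n = (1/4)·(-1)^n + (3/4)·3^n.
At n = 6: a_6 = 547.

547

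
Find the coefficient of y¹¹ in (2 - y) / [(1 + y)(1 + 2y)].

-10237

Partial fractions give a closed form: a_n = (-3)·(-1)^n + (5)·(-2)^n.
At n = 11: a_11 = -10237.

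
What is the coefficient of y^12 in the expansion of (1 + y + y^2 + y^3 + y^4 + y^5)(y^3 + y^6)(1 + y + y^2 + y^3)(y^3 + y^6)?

12

(1 + y + y^2 + y^3 + y^4 + y^5) has coefficients 1,1,1,1,1,1 for degrees 0…5.
(y^3 + y^6) has coefficients 0,0,0,1,0,0,1,0,0,0,0,0,0 for degrees 0…12.
Multiplying by (1 + y + y^2 + y^3) gives running coefficients 0,0,0,1,1,1,2,1,1,1,0,0,0 for degrees 0…12.
Finally multiplying by (y^3 + y^6), the product of all factors after the first has coefficients 0,0,0,0,0,0,1,1,1,3,2,2,3 for degrees 0…12.
[y^12] = 1·3 + 1·2 + 1·2 + 1·3 + 1·1 + 1·1 = 12.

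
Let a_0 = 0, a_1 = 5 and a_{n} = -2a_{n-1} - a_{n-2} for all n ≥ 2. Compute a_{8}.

-40

The ordinary generating function has denominator 1 + 2t + t^2.
Iterating the recurrence: a_0,…,a_{8} = 0, 5, -10, 15, -20, 25, -30, 35, -40.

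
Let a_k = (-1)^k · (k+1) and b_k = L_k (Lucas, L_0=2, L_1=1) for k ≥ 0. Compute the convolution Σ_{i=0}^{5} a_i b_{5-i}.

Write out a_i and b_{5-i} for i = 0,…,5 and sum the products.
Σ = 1·11 − 2·7 + 3·4 − 4·3 + 5·1 − 6·2 = -10.

-10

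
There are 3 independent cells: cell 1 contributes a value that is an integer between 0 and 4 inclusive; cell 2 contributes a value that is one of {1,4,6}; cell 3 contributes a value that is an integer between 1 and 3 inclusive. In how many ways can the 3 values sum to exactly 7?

6

The generating function for the choices is (1 + z + z² + z³ + z⁴)·(z + z⁴ + z⁶)·(z + z² + z³); the count is [z⁷].
(1 + z + z² + z³ + z⁴) has coefficients 1,1,1,1,1 for degrees 0…4.
(z + z⁴ + z⁶) has coefficients 0,1,0,0,1,0,1,0 for degrees 0…7.
Finally multiplying by (z + z² + z³), the product of all factors after the first has coefficients 0,0,1,1,1,1,1,2 for degrees 0…7.
[z⁷] = 1·2 + 1·1 + 1·1 + 1·1 + 1·1 = 6.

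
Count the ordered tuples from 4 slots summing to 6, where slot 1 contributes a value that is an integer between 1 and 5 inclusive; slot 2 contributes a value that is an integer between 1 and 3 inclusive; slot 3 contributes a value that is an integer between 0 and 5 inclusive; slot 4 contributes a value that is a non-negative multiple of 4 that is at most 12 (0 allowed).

13

The generating function for the choices is (t + t² + t³ + t⁴ + t⁵)·(t + t² + t³)·(1 + t + t² + t³ + t⁴ + t⁵)·(1 + t⁴ + t⁸ + t¹²); the count is [t⁶].
(t + t² + t³ + t⁴ + t⁵) has coefficients 0,1,1,1,1,1 for degrees 0…5.
(t + t² + t³) has coefficients 0,1,1,1,0,0,0 for degrees 0…6.
Multiplying by (1 + t + t² + t³ + t⁴ + t⁵) gives running coefficients 0,1,2,3,3,3,3 for degrees 0…6.
Finally multiplying by (1 + t⁴ + t⁸ + t¹²), the product of all factors after the first has coefficients 0,1,2,3,3,4,5 for degrees 0…6.
[t⁶] = 1·4 + 1·3 + 1·3 + 1·2 + 1·1 = 13.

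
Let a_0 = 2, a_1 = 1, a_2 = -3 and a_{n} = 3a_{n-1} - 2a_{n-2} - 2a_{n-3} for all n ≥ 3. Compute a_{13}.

The ordinary generating function has denominator 1 - 3x + 2x^2 + 2x^3.
Iterating the recurrence: a_0,…,a_{13} = 2, 1, -3, -15, -41, -87, -149, -191, -101, 377, 1715, 4593, 9595, 16169.

16169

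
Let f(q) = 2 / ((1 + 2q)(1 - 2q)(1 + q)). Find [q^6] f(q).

170

The denominator gives the recurrence a_n = −a_(n−1) + 4a_(n−2) + 4a_(n−3) for n ≥ 3; the numerator fixes a_0 = 2, a_1 = -2, a_2 = 10.
Iterating: 2, -2, 10, -10, 42, -42, 170, so a_6 = 170.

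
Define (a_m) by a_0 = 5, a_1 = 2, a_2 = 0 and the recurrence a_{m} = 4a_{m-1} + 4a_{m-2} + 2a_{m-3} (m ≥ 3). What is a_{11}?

The ordinary generating function has denominator 1 - 4x - 4x^2 - 2x^3.
Iterating the recurrence: a_0,…,a_{11} = 5, 2, 0, 18, 76, 376, 1844, 9032, 44256, 216840, 1062448, 5205664.

5205664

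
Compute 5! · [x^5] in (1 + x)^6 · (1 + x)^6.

95040

The EGF product rule gives c_5 = Σ_{k_1+k_2=5} C(5; k_1,k_2) · ∏ g_i(k_i), where (1+x)^6 gives the falling factorial (6)_k; (1+x)^6 gives the falling factorial (6)_k.
g_1(k) for k = 0…5: 1, 6, 30, 120, 360, 720.
g_2(k) for k = 0…5: 1, 6, 30, 120, 360, 720.
c_5 = Σ_k C(5,k)·g_1(k)·g_2(5−k) = 1·1·720 + 5·6·360 + 10·30·120 + 10·120·30 + 5·360·6 + 1·720·1 = 720 + 10800 + 36000 + 36000 + 10800 + 720 = 95040.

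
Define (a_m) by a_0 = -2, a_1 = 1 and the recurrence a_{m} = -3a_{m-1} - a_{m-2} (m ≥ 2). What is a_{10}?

The ordinary generating function has denominator 1 + 3t + t^2.
Iterating the recurrence: a_0,…,a_{10} = -2, 1, -1, 2, -5, 13, -34, 89, -233, 610, -1597.

-1597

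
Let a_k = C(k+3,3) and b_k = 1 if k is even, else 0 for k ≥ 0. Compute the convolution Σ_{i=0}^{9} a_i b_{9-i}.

Write out a_i and b_{9-i} for i = 0,…,9 and sum the products.
Σ = 1·0 + 4·1 + 10·0 + 20·1 + 35·0 + 56·1 + 84·0 + 120·1 + 165·0 + 220·1 = 420.

420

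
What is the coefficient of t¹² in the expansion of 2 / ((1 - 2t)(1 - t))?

16382

The denominator gives the recurrence a_n = 3a_(n−1) − 2a_(n−2) for n ≥ 2; the numerator fixes a_0 = 2, a_1 = 6.
Iterating: 2, 6, 14, 30, 62, 126, 254, 510, 1022, 2046, 4094, 8190, 16382, so a_12 = 16382.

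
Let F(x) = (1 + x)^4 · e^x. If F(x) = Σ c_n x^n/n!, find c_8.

3393

The EGF product rule gives c_8 = Σ_{k_1+k_2=8} C(8; k_1,k_2) · ∏ g_i(k_i), where (1+x)^4 gives the falling factorial (4)_k; e^x gives (1)^k.
g_1(k) for k = 0…8: 1, 4, 12, 24, 24, 0, 0, 0, 0.
g_2(k) for k = 0…8: 1, 1, 1, 1, 1, 1, 1, 1, 1.
c_8 = Σ_k C(8,k)·g_1(k)·g_2(8−k) = 1·1·1 + 8·4·1 + 28·12·1 + 56·24·1 + 70·24·1 = 1 + 32 + 336 + 1344 + 1680 = 3393.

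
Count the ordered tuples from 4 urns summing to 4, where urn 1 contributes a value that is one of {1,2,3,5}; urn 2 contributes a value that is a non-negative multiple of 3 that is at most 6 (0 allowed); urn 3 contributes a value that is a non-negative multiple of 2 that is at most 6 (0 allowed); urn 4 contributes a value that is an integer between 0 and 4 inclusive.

The generating function for the choices is (x + x^2 + x^3 + x^5)·(1 + x^3 + x^6)·(1 + x^2 + x^4 + x^6)·(1 + x + x^2 + x^3 + x^4); the count is [x^4].
(x + x^2 + x^3 + x^5) has coefficients 0,1,1,1,0 for degrees 0…4.
(1 + x^3 + x^6) has coefficients 1,0,0,1,0 for degrees 0…4.
Multiplying by (1 + x^2 + x^4 + x^6) gives running coefficients 1,0,1,1,1 for degrees 0…4.
Finally multiplying by (1 + x + x^2 + x^3 + x^4), the product of all factors after the first has coefficients 1,1,2,3,4 for degrees 0…4.
[x^4] = 1·3 + 1·2 + 1·1 = 6.

6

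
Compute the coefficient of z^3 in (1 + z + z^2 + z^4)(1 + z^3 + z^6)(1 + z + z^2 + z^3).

4

(1 + z + z^2 + z^4) has coefficients 1,1,1,0 for degrees 0…3.
(1 + z^3 + z^6) has coefficients 1,0,0,1 for degrees 0…3.
Finally multiplying by (1 + z + z^2 + z^3), the product of all factors after the first has coefficients 1,1,1,2 for degrees 0…3.
[z^3] = 1·2 + 1·1 + 1·1 = 4.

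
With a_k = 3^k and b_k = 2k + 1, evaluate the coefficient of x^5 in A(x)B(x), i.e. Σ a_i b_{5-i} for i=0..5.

722

The convolution is the t^5 coefficient of A(t)B(t).
Σ = 1·11 + 3·9 + 9·7 + 27·5 + 81·3 + 243·1 = 722.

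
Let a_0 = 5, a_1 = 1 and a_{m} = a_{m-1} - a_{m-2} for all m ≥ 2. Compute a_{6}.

The ordinary generating function has denominator 1 - x + x^2.
Iterating the recurrence: a_0,…,a_{6} = 5, 1, -4, -5, -1, 4, 5.

5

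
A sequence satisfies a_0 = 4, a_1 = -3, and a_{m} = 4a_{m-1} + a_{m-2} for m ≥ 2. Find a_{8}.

-47660

The ordinary generating function has denominator 1 - 4x - x^2.
Iterating the recurrence: a_0,…,a_{8} = 4, -3, -8, -35, -148, -627, -2656, -11251, -47660.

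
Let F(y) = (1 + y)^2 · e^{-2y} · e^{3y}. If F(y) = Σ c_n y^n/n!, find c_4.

The EGF product rule gives c_4 = Σ_{k_1+k_2+k_3=4} C(4; k_1,k_2,k_3) · ∏ g_i(k_i), where (1+y)^2 gives the falling factorial (2)_k; e^{-2y} gives (-2)^k; e^{3y} gives (3)^k.
g_1(k) for k = 0…4: 1, 2, 2, 0, 0.
g_2(k) for k = 0…4: 1, -2, 4, -8, 16.
g_3(k) for k = 0…4: 1, 3, 9, 27, 81.
First combine the last two factors: h(k) = Σ_j C(k,j)·g_2(j)·g_3(k−j) for k = 0…4: 1, 1, 1, 1, 1.
c_4 = Σ_k C(4,k)·g_1(k)·h(4−k) = 1·1·1 + 4·2·1 + 6·2·1 = 1 + 8 + 12 = 21.

21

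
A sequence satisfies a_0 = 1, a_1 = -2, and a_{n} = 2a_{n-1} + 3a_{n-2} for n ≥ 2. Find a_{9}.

-4922

The ordinary generating function has denominator 1 - 2y - 3y^2.
Iterating the recurrence: a_0,…,a_{9} = 1, -2, -1, -8, -19, -62, -181, -548, -1639, -4922.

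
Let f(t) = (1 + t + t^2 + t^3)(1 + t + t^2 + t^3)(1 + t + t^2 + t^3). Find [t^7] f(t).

6

(1 + t + t^2 + t^3) has coefficients 1,1,1,1 for degrees 0…3.
(1 + t + t^2 + t^3) has coefficients 1,1,1,1,0,0,0,0 for degrees 0…7.
Finally multiplying by (1 + t + t^2 + t^3), the product of all factors after the first has coefficients 1,2,3,4,3,2,1,0 for degrees 0…7.
[t^7] = 1·0 + 1·1 + 1·2 + 1·3 = 6.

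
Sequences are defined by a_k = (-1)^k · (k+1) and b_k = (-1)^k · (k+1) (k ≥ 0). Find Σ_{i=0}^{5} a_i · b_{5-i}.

-56

This is [x^5] in the product of the two ordinary generating functions.
Σ = 1·(-6) − 2·5 + 3·(-4) − 4·3 + 5·(-2) − 6·1 = -56.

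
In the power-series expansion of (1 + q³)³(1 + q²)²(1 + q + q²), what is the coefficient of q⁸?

12

(1 + q³)³ has coefficients 1,0,0,3,0,0,3,0,0 for degrees 0…8.
(1 + q²)² has coefficients 1,0,2,0,1,0,0,0,0 for degrees 0…8.
Finally multiplying by (1 + q + q²), the product of all factors after the first has coefficients 1,1,3,2,3,1,1,0,0 for degrees 0…8.
[q⁸] = 1·0 + 3·1 + 3·3 = 12.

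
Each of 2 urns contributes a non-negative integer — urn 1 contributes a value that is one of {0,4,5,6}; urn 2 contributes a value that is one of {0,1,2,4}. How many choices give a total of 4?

The generating function for the choices is (1 + t⁴ + t⁵ + t⁶)·(1 + t + t² + t⁴); the count is [t⁴].
(1 + t⁴ + t⁵ + t⁶) has coefficients 1,0,0,0,1 for degrees 0…4.
(1 + t + t² + t⁴) has coefficients 1,1,1,0,1 for degrees 0…4.
[t⁴] = 1·1 + 1·1 = 2.

2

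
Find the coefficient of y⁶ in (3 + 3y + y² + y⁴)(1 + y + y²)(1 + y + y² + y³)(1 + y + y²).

(3 + 3y + y² + y⁴) has coefficients 3,3,1,0,1 for degrees 0…4.
(1 + y + y²) has coefficients 1,1,1,0,0,0,0 for degrees 0…6.
Multiplying by (1 + y + y² + y³) gives running coefficients 1,2,3,3,2,1,0 for degrees 0…6.
Finally multiplying by (1 + y + y²), the product of all factors after the first has coefficients 1,3,6,8,8,6,3 for degrees 0…6.
[y⁶] = 3·3 + 3·6 + 1·8 + 1·6 = 41.

41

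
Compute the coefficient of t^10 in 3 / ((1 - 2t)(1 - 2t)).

The denominator gives the recurrence a_n = 4a_(n−1) − 4a_(n−2) for n ≥ 2; the numerator fixes a_0 = 3, a_1 = 12.
Iterating: 3, 12, 36, 96, 240, 576, 1344, 3072, 6912, 15360, 33792, so a_10 = 33792.

33792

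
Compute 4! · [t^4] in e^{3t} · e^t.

The EGF product rule gives c_4 = Σ_{k_1+k_2=4} C(4; k_1,k_2) · ∏ g_i(k_i), where e^{3t} gives (3)^k; e^t gives (1)^k.
g_1(k) for k = 0…4: 1, 3, 9, 27, 81.
g_2(k) for k = 0…4: 1, 1, 1, 1, 1.
c_4 = Σ_k C(4,k)·g_1(k)·g_2(4−k) = 1·1·1 + 4·3·1 + 6·9·1 + 4·27·1 + 1·81·1 = 1 + 12 + 54 + 108 + 81 = 256.

256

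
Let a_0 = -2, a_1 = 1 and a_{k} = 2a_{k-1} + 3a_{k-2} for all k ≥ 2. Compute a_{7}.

-545

The ordinary generating function has denominator 1 - 2x - 3x^2.
Iterating the recurrence: a_0,…,a_{7} = -2, 1, -4, -5, -22, -59, -184, -545.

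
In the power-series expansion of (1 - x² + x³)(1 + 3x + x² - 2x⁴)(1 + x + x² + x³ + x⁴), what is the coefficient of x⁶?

(1 - x² + x³) has coefficients 1,0,-1,1 for degrees 0…3.
(1 + 3x + x² - 2x⁴) has coefficients 1,3,1,0,-2,0,0 for degrees 0…6.
Finally multiplying by (1 + x + x² + x³ + x⁴), the product of all factors after the first has coefficients 1,4,5,5,3,2,-1 for degrees 0…6.
[x⁶] = 1·(-1) − 1·3 + 1·5 = 1.

1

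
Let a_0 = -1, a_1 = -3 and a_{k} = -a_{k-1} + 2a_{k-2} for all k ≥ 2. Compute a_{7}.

The ordinary generating function has denominator 1 + z - 2z^2.
Iterating the recurrence: a_0,…,a_{7} = -1, -3, 1, -7, 9, -23, 41, -87.

-87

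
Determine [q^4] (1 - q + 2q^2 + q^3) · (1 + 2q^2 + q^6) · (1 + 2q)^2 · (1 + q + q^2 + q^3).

(1 - q + 2q^2 + q^3) has coefficients 1,-1,2,1 for degrees 0…3.
(1 + 2q^2 + q^6) has coefficients 1,0,2,0,0 for degrees 0…4.
Multiplying by (1 + 2q)^2 gives running coefficients 1,4,6,8,8 for degrees 0…4.
Finally multiplying by (1 + q + q^2 + q^3), the product of all factors after the first has coefficients 1,5,11,19,26 for degrees 0…4.
[q^4] = 1·26 − 1·19 + 2·11 + 1·5 = 34.

34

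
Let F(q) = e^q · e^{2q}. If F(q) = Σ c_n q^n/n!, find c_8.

The EGF product rule gives c_8 = Σ_{k_1+k_2=8} C(8; k_1,k_2) · ∏ g_i(k_i), where e^q gives (1)^k; e^{2q} gives (2)^k.
g_1(k) for k = 0…8: 1, 1, 1, 1, 1, 1, 1, 1, 1.
g_2(k) for k = 0…8: 1, 2, 4, 8, 16, 32, 64, 128, 256.
c_8 = Σ_k C(8,k)·g_1(k)·g_2(8−k) = 1·1·256 + 8·1·128 + 28·1·64 + 56·1·32 + 70·1·16 + 56·1·8 + 28·1·4 + 8·1·2 + 1·1·1 = 256 + 1024 + 1792 + 1792 + 1120 + 448 + 112 + 16 + 1 = 6561.

6561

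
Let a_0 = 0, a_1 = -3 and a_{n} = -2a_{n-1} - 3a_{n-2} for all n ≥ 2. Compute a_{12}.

-1380

The ordinary generating function has denominator 1 + 2q + 3q^2.
Iterating the recurrence: a_0,…,a_{12} = 0, -3, 6, -3, -12, 33, -30, -39, 168, -219, -66, 789, -1380.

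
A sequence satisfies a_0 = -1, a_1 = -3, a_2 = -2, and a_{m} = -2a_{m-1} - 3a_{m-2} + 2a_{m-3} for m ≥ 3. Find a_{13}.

-12713

The ordinary generating function has denominator 1 + 2z + 3z^2 - 2z^3.
Iterating the recurrence: a_0,…,a_{13} = -1, -3, -2, 11, -22, 7, 74, -213, 218, 351, -1782, 2947, 154, -12713.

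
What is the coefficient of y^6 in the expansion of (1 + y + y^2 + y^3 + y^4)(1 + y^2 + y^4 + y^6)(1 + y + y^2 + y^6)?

(1 + y + y^2 + y^3 + y^4) has coefficients 1,1,1,1,1 for degrees 0…4.
(1 + y^2 + y^4 + y^6) has coefficients 1,0,1,0,1,0,1 for degrees 0…6.
Finally multiplying by (1 + y + y^2 + y^6), the product of all factors after the first has coefficients 1,1,2,1,2,1,3 for degrees 0…6.
[y^6] = 1·3 + 1·1 + 1·2 + 1·1 + 1·2 = 9.

9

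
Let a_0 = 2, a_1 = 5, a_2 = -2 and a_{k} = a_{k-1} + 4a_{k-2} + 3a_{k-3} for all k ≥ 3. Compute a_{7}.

894

The ordinary generating function has denominator 1 - z - 4z^2 - 3z^3.
Iterating the recurrence: a_0,…,a_{7} = 2, 5, -2, 24, 31, 121, 317, 894.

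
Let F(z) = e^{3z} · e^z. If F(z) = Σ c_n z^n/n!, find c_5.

The EGF product rule gives c_5 = Σ_{k_1+k_2=5} C(5; k_1,k_2) · ∏ g_i(k_i), where e^{3z} gives (3)^k; e^z gives (1)^k.
g_1(k) for k = 0…5: 1, 3, 9, 27, 81, 243.
g_2(k) for k = 0…5: 1, 1, 1, 1, 1, 1.
c_5 = Σ_k C(5,k)·g_1(k)·g_2(5−k) = 1·1·1 + 5·3·1 + 10·9·1 + 10·27·1 + 5·81·1 + 1·243·1 = 1 + 15 + 90 + 270 + 405 + 243 = 1024.

1024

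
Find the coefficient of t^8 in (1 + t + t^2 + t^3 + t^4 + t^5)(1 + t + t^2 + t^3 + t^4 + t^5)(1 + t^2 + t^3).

(1 + t + t^2 + t^3 + t^4 + t^5) has coefficients 1,1,1,1,1,1 for degrees 0…5.
(1 + t + t^2 + t^3 + t^4 + t^5) has coefficients 1,1,1,1,1,1,0,0,0 for degrees 0…8.
Finally multiplying by (1 + t^2 + t^3), the product of all factors after the first has coefficients 1,1,2,3,3,3,2,2,1 for degrees 0…8.
[t^8] = 1·1 + 1·2 + 1·2 + 1·3 + 1·3 + 1·3 = 14.

14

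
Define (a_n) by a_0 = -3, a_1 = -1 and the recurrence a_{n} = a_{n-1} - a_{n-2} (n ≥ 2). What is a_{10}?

1

The ordinary generating function has denominator 1 - t + t^2.
Iterating the recurrence: a_0,…,a_{10} = -3, -1, 2, 3, 1, -2, -3, -1, 2, 3, 1.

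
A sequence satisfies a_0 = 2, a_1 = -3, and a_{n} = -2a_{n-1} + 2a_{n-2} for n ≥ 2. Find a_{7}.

The ordinary generating function has denominator 1 + 2q - 2q^2.
Iterating the recurrence: a_0,…,a_{7} = 2, -3, 10, -26, 72, -196, 536, -1464.

-1464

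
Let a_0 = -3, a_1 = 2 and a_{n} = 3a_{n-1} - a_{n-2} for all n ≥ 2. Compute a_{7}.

1186

The ordinary generating function has denominator 1 - 3z + z^2.
Iterating the recurrence: a_0,…,a_{7} = -3, 2, 9, 25, 66, 173, 453, 1186.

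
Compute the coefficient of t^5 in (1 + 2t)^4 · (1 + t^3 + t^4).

32

(1 + 2t)^4 has coefficients 1,8,24,32,16 for degrees 0…4.
(1 + t^3 + t^4) has coefficients 1,0,0,1,1,0 for degrees 0…5.
[t^5] = 1·0 + 8·1 + 24·1 + 32·0 + 16·0 = 32.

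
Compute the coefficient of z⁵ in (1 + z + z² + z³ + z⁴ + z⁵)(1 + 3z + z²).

(1 + z + z² + z³ + z⁴ + z⁵) has coefficients 1,1,1,1,1,1 for degrees 0…5.
(1 + 3z + z²) has coefficients 1,3,1,0,0,0 for degrees 0…5.
[z⁵] = 1·0 + 1·0 + 1·0 + 1·1 + 1·3 + 1·1 = 5.

5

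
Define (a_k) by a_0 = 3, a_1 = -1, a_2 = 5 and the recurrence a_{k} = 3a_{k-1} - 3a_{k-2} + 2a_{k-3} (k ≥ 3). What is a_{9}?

The ordinary generating function has denominator 1 - 3x + 3x^2 - 2x^3.
Iterating the recurrence: a_0,…,a_{9} = 3, -1, 5, 24, 55, 103, 192, 377, 761, 1536.

1536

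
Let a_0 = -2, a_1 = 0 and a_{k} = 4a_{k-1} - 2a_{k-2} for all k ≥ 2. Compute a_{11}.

304384

The ordinary generating function has denominator 1 - 4y + 2y^2.
Iterating the recurrence: a_0,…,a_{11} = -2, 0, 4, 16, 56, 192, 656, 2240, 7648, 26112, 89152, 304384.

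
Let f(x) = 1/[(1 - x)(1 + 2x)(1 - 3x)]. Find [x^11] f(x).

The denominator gives the recurrence a_n = 2a_(n−1) + 5a_(n−2) − 6a_(n−3) for n ≥ 3; the numerator fixes a_0 = 1, a_1 = 2, a_2 = 9.
Iterating: 1, 2, 9, 22, 77, 210, 673, 1934, 5973, 17578, 53417, 158886, so a_11 = 158886.

158886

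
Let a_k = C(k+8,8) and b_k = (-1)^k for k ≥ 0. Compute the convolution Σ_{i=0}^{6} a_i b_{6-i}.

The convolution is the x^6 coefficient of A(x)B(x).
Σ = 1·1 + 9·(-1) + 45·1 + 165·(-1) + 495·1 + 1287·(-1) + 3003·1 = 2083.

2083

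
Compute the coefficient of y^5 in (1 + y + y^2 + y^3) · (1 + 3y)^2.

(1 + y + y^2 + y^3) has coefficients 1,1,1,1 for degrees 0…3.
(1 + 3y)^2 has coefficients 1,6,9,0,0,0 for degrees 0…5.
[y^5] = 1·0 + 1·0 + 1·0 + 1·9 = 9.

9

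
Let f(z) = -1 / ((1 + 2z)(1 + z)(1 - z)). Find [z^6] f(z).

Partial fractions give a closed form: a_n = (-4/3)·(-2)^n + (1/2)·(-1)^n + (-1/6)·1^n.
At n = 6: a_6 = -85.

-85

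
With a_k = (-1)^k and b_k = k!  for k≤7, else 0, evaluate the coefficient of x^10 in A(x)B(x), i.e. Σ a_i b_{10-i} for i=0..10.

The convolution is the x^10 coefficient of A(x)B(x).
Σ = 1·0 − 1·0 + 1·0 − 1·5040 + 1·720 − 1·120 + 1·24 − 1·6 + 1·2 − 1·1 + 1·1 = -4420.

-4420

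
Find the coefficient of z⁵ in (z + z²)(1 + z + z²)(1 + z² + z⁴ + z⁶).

3

(z + z²) has coefficients 0,1,1 for degrees 0…2.
(1 + z + z²) has coefficients 1,1,1,0,0,0 for degrees 0…5.
Finally multiplying by (1 + z² + z⁴ + z⁶), the product of all factors after the first has coefficients 1,1,2,1,2,1 for degrees 0…5.
[z⁵] = 1·2 + 1·1 = 3.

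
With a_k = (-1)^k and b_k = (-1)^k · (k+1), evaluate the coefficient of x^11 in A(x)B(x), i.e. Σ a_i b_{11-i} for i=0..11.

This is [x^11] in the product of the two ordinary generating functions.
Σ = 1·(-12) − 1·11 + 1·(-10) − 1·9 + 1·(-8) − 1·7 + 1·(-6) − 1·5 + 1·(-4) − 1·3 + 1·(-2) − 1·1 = -78.

-78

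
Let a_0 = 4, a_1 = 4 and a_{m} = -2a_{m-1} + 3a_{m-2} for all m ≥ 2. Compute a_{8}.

The ordinary generating function has denominator 1 + 2x - 3x^2.
Iterating the recurrence: a_0,…,a_{8} = 4, 4, 4, 4, 4, 4, 4, 4, 4.

4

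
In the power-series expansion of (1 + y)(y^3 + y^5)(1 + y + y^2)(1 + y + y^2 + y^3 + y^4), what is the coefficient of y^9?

9

(1 + y) has coefficients 1,1 for degrees 0…1.
(y^3 + y^5) has coefficients 0,0,0,1,0,1,0,0,0,0 for degrees 0…9.
Multiplying by (1 + y + y^2) gives running coefficients 0,0,0,1,1,2,1,1,0,0 for degrees 0…9.
Finally multiplying by (1 + y + y^2 + y^3 + y^4), the product of all factors after the first has coefficients 0,0,0,1,2,4,5,6,5,4 for degrees 0…9.
[y^9] = 1·4 + 1·5 = 9.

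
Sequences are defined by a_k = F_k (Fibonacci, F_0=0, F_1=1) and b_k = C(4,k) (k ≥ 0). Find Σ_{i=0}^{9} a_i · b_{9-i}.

233

Write out a_i and b_{9-i} for i = 0,…,9 and sum the products.
Σ = 0·0 + 1·0 + 1·0 + 2·0 + 3·0 + 5·1 + 8·4 + 13·6 + 21·4 + 34·1 = 233.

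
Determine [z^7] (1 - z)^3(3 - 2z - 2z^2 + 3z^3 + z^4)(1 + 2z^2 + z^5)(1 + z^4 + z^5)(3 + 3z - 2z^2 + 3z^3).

39

(1 - z)^3 has coefficients 1,-3,3,-1 for degrees 0…3.
(3 - 2z - 2z^2 + 3z^3 + z^4) has coefficients 3,-2,-2,3,1,0,0,0 for degrees 0…7.
Multiplying by (1 + 2z^2 + z^5) gives running coefficients 3,-2,4,-1,-3,9,0,-2 for degrees 0…7.
Multiplying by (1 + z^4 + z^5) gives running coefficients 3,-2,4,-1,0,10,2,1 for degrees 0…7.
Finally multiplying by (3 + 3z - 2z^2 + 3z^3), the product of all factors after the first has coefficients 9,3,0,22,-17,44,33,-11 for degrees 0…7.
[z^7] = 1·(-11) − 3·33 + 3·44 − 1·(-17) = 39.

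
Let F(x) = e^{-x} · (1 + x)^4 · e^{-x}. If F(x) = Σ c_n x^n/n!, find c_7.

The EGF product rule gives c_7 = Σ_{k_1+k_2+k_3=7} C(7; k_1,k_2,k_3) · ∏ g_i(k_i), where e^{-x} gives (-1)^k; (1+x)^4 gives the falling factorial (4)_k; e^{-x} gives (-1)^k.
g_1(k) for k = 0…7: 1, -1, 1, -1, 1, -1, 1, -1.
g_2(k) for k = 0…7: 1, 4, 12, 24, 24, 0, 0, 0.
g_3(k) for k = 0…7: 1, -1, 1, -1, 1, -1, 1, -1.
First combine the last two factors: h(k) = Σ_j C(k,j)·g_2(j)·g_3(k−j) for k = 0…7: 1, 3, 5, -1, -15, 19, 37, -225.
c_7 = Σ_k C(7,k)·g_1(k)·h(7−k) = 1·1·(-225) + 7·(-1)·37 + 21·1·19 + 35·(-1)·(-15) + 35·1·(-1) + 21·(-1)·5 + 7·1·3 + 1·(-1)·1 = −225 − 259 + 399 + 525 − 35 − 105 + 21 − 1 = 320.

320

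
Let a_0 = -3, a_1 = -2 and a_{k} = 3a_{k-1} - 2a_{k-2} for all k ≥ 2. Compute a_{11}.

2044

The ordinary generating function has denominator 1 - 3y + 2y^2.
Iterating the recurrence: a_0,…,a_{11} = -3, -2, 0, 4, 12, 28, 60, 124, 252, 508, 1020, 2044.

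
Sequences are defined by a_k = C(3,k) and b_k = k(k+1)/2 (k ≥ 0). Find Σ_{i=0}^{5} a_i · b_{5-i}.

The convolution is the x^5 coefficient of A(x)B(x).
Σ = 1·15 + 3·10 + 3·6 + 1·3 + 0·1 + 0·0 = 66.

66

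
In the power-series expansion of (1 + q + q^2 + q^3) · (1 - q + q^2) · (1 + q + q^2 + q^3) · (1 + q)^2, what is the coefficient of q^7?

(1 + q + q^2 + q^3) has coefficients 1,1,1,1 for degrees 0…3.
(1 - q + q^2) has coefficients 1,-1,1,0,0,0,0,0 for degrees 0…7.
Multiplying by (1 + q + q^2 + q^3) gives running coefficients 1,0,1,1,0,1,0,0 for degrees 0…7.
Finally multiplying by (1 + q)^2, the product of all factors after the first has coefficients 1,2,2,3,3,2,2,1 for degrees 0…7.
[q^7] = 1·1 + 1·2 + 1·2 + 1·3 = 8.

8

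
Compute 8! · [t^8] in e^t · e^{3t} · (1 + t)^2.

557056

The EGF product rule gives c_8 = Σ_{k_1+k_2+k_3=8} C(8; k_1,k_2,k_3) · ∏ g_i(k_i), where e^t gives (1)^k; e^{3t} gives (3)^k; (1+t)^2 gives the falling factorial (2)_k.
g_1(k) for k = 0…8: 1, 1, 1, 1, 1, 1, 1, 1, 1.
g_2(k) for k = 0…8: 1, 3, 9, 27, 81, 243, 729, 2187, 6561.
g_3(k) for k = 0…8: 1, 2, 2, 0, 0, 0, 0, 0, 0.
First combine the last two factors: h(k) = Σ_j C(k,j)·g_2(j)·g_3(k−j) for k = 0…8: 1, 5, 23, 99, 405, 1593, 6075, 22599, 82377.
c_8 = Σ_k C(8,k)·g_1(k)·h(8−k) = 1·1·82377 + 8·1·22599 + 28·1·6075 + 56·1·1593 + 70·1·405 + 56·1·99 + 28·1·23 + 8·1·5 + 1·1·1 = 82377 + 180792 + 170100 + 89208 + 28350 + 5544 + 644 + 40 + 1 = 557056.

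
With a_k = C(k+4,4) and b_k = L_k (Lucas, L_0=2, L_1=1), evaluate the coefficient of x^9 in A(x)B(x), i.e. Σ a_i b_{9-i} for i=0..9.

Write out a_i and b_{9-i} for i = 0,…,9 and sum the products.
Σ = 1·76 + 5·47 + 15·29 + 35·18 + 70·11 + 126·7 + 210·4 + 330·3 + 495·1 + 715·2 = 6783.

6783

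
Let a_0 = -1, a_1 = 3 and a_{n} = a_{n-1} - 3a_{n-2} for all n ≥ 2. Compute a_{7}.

87

The ordinary generating function has denominator 1 - y + 3y^2.
Iterating the recurrence: a_0,…,a_{7} = -1, 3, 6, -3, -21, -12, 51, 87.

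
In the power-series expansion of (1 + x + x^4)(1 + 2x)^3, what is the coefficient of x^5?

6

(1 + x + x^4) has coefficients 1,1,0,0,1 for degrees 0…4.
(1 + 2x)^3 has coefficients 1,6,12,8,0,0 for degrees 0…5.
[x^5] = 1·0 + 1·0 + 1·6 = 6.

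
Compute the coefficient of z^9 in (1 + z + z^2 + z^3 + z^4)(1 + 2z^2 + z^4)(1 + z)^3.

(1 + z + z^2 + z^3 + z^4) has coefficients 1,1,1,1,1 for degrees 0…4.
(1 + 2z^2 + z^4) has coefficients 1,0,2,0,1,0,0,0,0,0 for degrees 0…9.
Finally multiplying by (1 + z)^3, the product of all factors after the first has coefficients 1,3,5,7,7,5,3,1,0,0 for degrees 0…9.
[z^9] = 1·0 + 1·0 + 1·1 + 1·3 + 1·5 = 9.

9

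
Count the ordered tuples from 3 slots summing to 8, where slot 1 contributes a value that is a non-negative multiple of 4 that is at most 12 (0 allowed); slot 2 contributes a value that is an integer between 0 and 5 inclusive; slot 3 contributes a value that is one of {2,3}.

3

The generating function for the choices is (1 + z⁴ + z⁸ + z¹²)·(1 + z + z² + z³ + z⁴ + z⁵)·(z² + z³); the count is [z⁸].
(1 + z⁴ + z⁸ + z¹²) has coefficients 1,0,0,0,1,0,0,0,1 for degrees 0…8.
(1 + z + z² + z³ + z⁴ + z⁵) has coefficients 1,1,1,1,1,1,0,0,0 for degrees 0…8.
Finally multiplying by (z² + z³), the product of all factors after the first has coefficients 0,0,1,2,2,2,2,2,1 for degrees 0…8.
[z⁸] = 1·1 + 1·2 + 1·0 = 3.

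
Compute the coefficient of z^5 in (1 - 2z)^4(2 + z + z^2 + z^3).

8

(1 - 2z)^4 has coefficients 1,-8,24,-32,16 for degrees 0…4.
(2 + z + z^2 + z^3) has coefficients 2,1,1,1,0,0 for degrees 0…5.
[z^5] = 1·0 − 8·0 + 24·1 − 32·1 + 16·1 = 8.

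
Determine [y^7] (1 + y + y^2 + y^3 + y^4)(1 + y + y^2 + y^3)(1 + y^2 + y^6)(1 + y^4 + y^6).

(1 + y + y^2 + y^3 + y^4) has coefficients 1,1,1,1,1 for degrees 0…4.
(1 + y + y^2 + y^3) has coefficients 1,1,1,1,0,0,0,0 for degrees 0…7.
Multiplying by (1 + y^2 + y^6) gives running coefficients 1,1,2,2,1,1,1,1 for degrees 0…7.
Finally multiplying by (1 + y^4 + y^6), the product of all factors after the first has coefficients 1,1,2,2,2,2,4,4 for degrees 0…7.
[y^7] = 1·4 + 1·4 + 1·2 + 1·2 + 1·2 = 14.

14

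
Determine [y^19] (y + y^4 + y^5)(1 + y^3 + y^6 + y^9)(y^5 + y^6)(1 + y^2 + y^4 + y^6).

(y + y^4 + y^5) has coefficients 0,1,0,0,1,1 for degrees 0…5.
(1 + y^3 + y^6 + y^9) has coefficients 1,0,0,1,0,0,1,0,0,1,0,0,0,0,0,0,0,0,0,0 for degrees 0…19.
Multiplying by (y^5 + y^6) gives running coefficients 0,0,0,0,0,1,1,0,1,1,0,1,1,0,1,1,0,0,0,0 for degrees 0…19.
Finally multiplying by (1 + y^2 + y^4 + y^6), the product of all factors after the first has coefficients 0,0,0,0,0,1,1,1,2,2,2,3,3,2,3,3,2,2,2,1 for degrees 0…19.
[y^19] = 1·2 + 1·3 + 1·3 = 8.

8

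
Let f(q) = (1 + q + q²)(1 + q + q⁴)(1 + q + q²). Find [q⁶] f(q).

3

(1 + q + q²) has coefficients 1,1,1 for degrees 0…2.
(1 + q + q⁴) has coefficients 1,1,0,0,1,0,0 for degrees 0…6.
Finally multiplying by (1 + q + q²), the product of all factors after the first has coefficients 1,2,2,1,1,1,1 for degrees 0…6.
[q⁶] = 1·1 + 1·1 + 1·1 = 3.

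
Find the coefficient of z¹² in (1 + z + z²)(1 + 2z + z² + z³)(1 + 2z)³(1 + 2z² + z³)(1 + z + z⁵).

320

(1 + z + z²) has coefficients 1,1,1 for degrees 0…2.
(1 + 2z + z² + z³) has coefficients 1,2,1,1,0,0,0,0,0,0,0,0,0 for degrees 0…12.
Multiplying by (1 + 2z)³ gives running coefficients 1,8,25,39,34,20,8,0,0,0,0,0,0 for degrees 0…12.
Multiplying by (1 + 2z² + z³) gives running coefficients 1,8,27,56,92,123,115,74,36,8,0,0,0 for degrees 0…12.
Finally multiplying by (1 + z + z⁵), the product of all factors after the first has coefficients 1,9,35,83,148,216,246,216,166,136,131,115,74 for degrees 0…12.
[z¹²] = 1·74 + 1·115 + 1·131 = 320.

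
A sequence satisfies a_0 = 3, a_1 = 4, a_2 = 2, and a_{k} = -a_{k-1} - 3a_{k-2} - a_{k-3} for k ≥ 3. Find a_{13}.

The ordinary generating function has denominator 1 + t + 3t^2 + t^3.
Iterating the recurrence: a_0,…,a_{13} = 3, 4, 2, -17, 7, 42, -46, -87, 183, 124, -586, 31, 1603, -1110.

-1110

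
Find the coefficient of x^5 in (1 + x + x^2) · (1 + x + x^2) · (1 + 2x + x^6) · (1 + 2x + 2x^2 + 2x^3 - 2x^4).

34

(1 + x + x^2) has coefficients 1,1,1 for degrees 0…2.
(1 + x + x^2) has coefficients 1,1,1,0,0,0 for degrees 0…5.
Multiplying by (1 + 2x + x^6) gives running coefficients 1,3,3,2,0,0 for degrees 0…5.
Finally multiplying by (1 + 2x + 2x^2 + 2x^3 - 2x^4), the product of all factors after the first has coefficients 1,5,11,16,14,4 for degrees 0…5.
[x^5] = 1·4 + 1·14 + 1·16 = 34.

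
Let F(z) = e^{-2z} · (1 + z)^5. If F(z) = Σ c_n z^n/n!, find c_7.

-1248

The EGF product rule gives c_7 = Σ_{k_1+k_2=7} C(7; k_1,k_2) · ∏ g_i(k_i), where e^{-2z} gives (-2)^k; (1+z)^5 gives the falling factorial (5)_k.
g_1(k) for k = 0…7: 1, -2, 4, -8, 16, -32, 64, -128.
g_2(k) for k = 0…7: 1, 5, 20, 60, 120, 120, 0, 0.
c_7 = Σ_k C(7,k)·g_1(k)·g_2(7−k) = 21·4·120 + 35·(-8)·120 + 35·16·60 + 21·(-32)·20 + 7·64·5 + 1·(-128)·1 = 10080 − 33600 + 33600 − 13440 + 2240 − 128 = -1248.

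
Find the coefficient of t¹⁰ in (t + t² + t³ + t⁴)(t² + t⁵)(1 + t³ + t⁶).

2

(t + t² + t³ + t⁴) has coefficients 0,1,1,1,1 for degrees 0…4.
(t² + t⁵) has coefficients 0,0,1,0,0,1,0,0,0,0,0 for degrees 0…10.
Finally multiplying by (1 + t³ + t⁶), the product of all factors after the first has coefficients 0,0,1,0,0,2,0,0,2,0,0 for degrees 0…10.
[t¹⁰] = 1·0 + 1·2 + 1·0 + 1·0 = 2.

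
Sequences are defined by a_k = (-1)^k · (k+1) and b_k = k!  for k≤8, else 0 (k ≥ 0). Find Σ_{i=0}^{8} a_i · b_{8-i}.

This is [x^8] in the product of the two ordinary generating functions.
Σ = 1·40320 − 2·5040 + 3·720 − 4·120 + 5·24 − 6·6 + 7·2 − 8·1 + 9·1 = 32019.

32019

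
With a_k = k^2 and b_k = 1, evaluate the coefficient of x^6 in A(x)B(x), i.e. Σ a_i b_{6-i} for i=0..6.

Write out a_i and b_{6-i} for i = 0,…,6 and sum the products.
Σ = 0·1 + 1·1 + 4·1 + 9·1 + 16·1 + 25·1 + 36·1 = 91.

91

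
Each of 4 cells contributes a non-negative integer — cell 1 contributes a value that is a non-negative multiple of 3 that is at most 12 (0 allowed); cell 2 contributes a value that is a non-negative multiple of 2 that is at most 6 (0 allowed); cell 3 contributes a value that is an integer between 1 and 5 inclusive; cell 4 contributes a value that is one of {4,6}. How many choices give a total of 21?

12

The generating function for the choices is (1 + q³ + q⁶ + q⁹ + q¹²)·(1 + q² + q⁴ + q⁶)·(q + q² + q³ + q⁴ + q⁵)·(q⁴ + q⁶); the count is [q²¹].
(1 + q³ + q⁶ + q⁹ + q¹²) has coefficients 1,0,0,1,0,0,1,0,0,1,0,0,1 for degrees 0…12.
(1 + q² + q⁴ + q⁶) has coefficients 1,0,1,0,1,0,1,0,0,0,0,0,0,0,0,0,0,0,0,0,0,0 for degrees 0…21.
Multiplying by (q + q² + q³ + q⁴ + q⁵) gives running coefficients 0,1,1,2,2,3,2,3,2,2,1,1,0,0,0,0,0,0,0,0,0,0 for degrees 0…21.
Finally multiplying by (q⁴ + q⁶), the product of all factors after the first has coefficients 0,0,0,0,0,1,1,3,3,5,4,6,4,5,3,3,1,1,0,0,0,0 for degrees 0…21.
[q²¹] = 1·0 + 1·0 + 1·3 + 1·4 + 1·5 = 12.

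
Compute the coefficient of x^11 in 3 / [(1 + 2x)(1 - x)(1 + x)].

-8190

Partial fractions give a closed form: a_n = (4)·(-2)^n + (1/2)·1^n + (-3/2)·(-1)^n.
At n = 11: a_11 = -8190.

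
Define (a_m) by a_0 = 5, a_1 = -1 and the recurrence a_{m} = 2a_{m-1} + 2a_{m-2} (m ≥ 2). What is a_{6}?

The ordinary generating function has denominator 1 - 2z - 2z^2.
Iterating the recurrence: a_0,…,a_{6} = 5, -1, 8, 14, 44, 116, 320.

320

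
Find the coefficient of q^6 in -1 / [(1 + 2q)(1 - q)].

The denominator gives the recurrence a_n = −a_(n−1) + 2a_(n−2) for n ≥ 2; the numerator fixes a_0 = -1, a_1 = 1.
Iterating: -1, 1, -3, 5, -11, 21, -43, so a_6 = -43.

-43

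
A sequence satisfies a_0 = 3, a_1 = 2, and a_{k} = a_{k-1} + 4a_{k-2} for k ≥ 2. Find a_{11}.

The ordinary generating function has denominator 1 - q - 4q^2.
Iterating the recurrence: a_0,…,a_{11} = 3, 2, 14, 22, 78, 166, 478, 1142, 3054, 7622, 19838, 50326.

50326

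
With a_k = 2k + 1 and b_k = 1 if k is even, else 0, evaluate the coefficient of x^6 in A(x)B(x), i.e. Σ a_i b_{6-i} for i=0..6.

This is [x^6] in the product of the two ordinary generating functions.
Σ = 1·1 + 3·0 + 5·1 + 7·0 + 9·1 + 11·0 + 13·1 = 28.

28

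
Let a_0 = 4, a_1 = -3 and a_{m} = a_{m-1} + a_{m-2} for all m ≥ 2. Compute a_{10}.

The ordinary generating function has denominator 1 - z - z^2.
Iterating the recurrence: a_0,…,a_{10} = 4, -3, 1, -2, -1, -3, -4, -7, -11, -18, -29.

-29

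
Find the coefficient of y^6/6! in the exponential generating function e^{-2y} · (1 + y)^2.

The EGF product rule gives c_6 = Σ_{k_1+k_2=6} C(6; k_1,k_2) · ∏ g_i(k_i), where e^{-2y} gives (-2)^k; (1+y)^2 gives the falling factorial (2)_k.
g_1(k) for k = 0…6: 1, -2, 4, -8, 16, -32, 64.
g_2(k) for k = 0…6: 1, 2, 2, 0, 0, 0, 0.
c_6 = Σ_k C(6,k)·g_1(k)·g_2(6−k) = 15·16·2 + 6·(-32)·2 + 1·64·1 = 480 − 384 + 64 = 160.

160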